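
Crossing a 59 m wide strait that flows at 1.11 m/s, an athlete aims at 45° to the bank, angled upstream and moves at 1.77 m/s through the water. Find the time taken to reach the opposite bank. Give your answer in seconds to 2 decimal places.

47.14 s

The component of the athlete's velocity perpendicular to the bank is 1.77 × sin 45° = 1.252 m/s.
The flow acts along the bank and has no component across it.
Time = 59 / 1.252 = 47.140 s.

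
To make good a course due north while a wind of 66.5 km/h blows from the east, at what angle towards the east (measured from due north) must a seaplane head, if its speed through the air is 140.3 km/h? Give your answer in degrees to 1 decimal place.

28.3°

The wind pushes perpendicular to the desired track; the heading must have a component into the wind equal to 66.5 km/h: 140.3 sin θ = 66.5.
sin θ = 0.4740, so θ = 28.293°.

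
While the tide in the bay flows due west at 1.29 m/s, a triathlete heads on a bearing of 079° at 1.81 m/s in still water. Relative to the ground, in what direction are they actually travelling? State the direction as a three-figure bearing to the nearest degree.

055°

Taking east as x and north as y: velocity relative to the water = (1.777, 0.345) m/s; the water relative to ground = (-1.290, 0.000) m/s.
Velocity relative to ground = (1.777, 0.345) + (-1.290, 0.000) = (0.487, 0.345) m/s.
Bearing = atan2(0.49, 0.35) = 54.64° clockwise from north.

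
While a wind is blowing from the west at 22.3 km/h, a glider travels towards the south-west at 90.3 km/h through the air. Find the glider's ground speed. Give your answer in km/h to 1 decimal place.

Taking east as x and north as y: velocity relative to the air = (-63.852, -63.852) km/h; the air relative to ground = (22.300, 0.000) km/h.
Velocity relative to ground = (-63.852, -63.852) + (22.300, 0.000) = (-41.552, -63.852) km/h.
Speed = |(-41.552, -63.852)| = 76.181 km/h.

76.2 km/h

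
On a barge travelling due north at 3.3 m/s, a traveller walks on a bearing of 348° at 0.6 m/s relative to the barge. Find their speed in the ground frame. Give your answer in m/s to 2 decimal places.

3.89 m/s

Taking east as x and north as y: barge velocity = (0.000, 3.300) m/s; traveller velocity relative to barge = (-0.125, 0.587) m/s.
Velocity relative to ground = (0.000, 3.300) + (-0.125, 0.587) = (-0.125, 3.887) m/s.
Speed = |(-0.125, 3.887)| = 3.889 m/s.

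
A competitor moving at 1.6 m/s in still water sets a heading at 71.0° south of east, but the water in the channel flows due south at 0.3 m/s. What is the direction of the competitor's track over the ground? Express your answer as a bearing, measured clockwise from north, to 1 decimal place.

164.0°

Taking east as x and north as y: velocity relative to the water = (0.521, -1.513) m/s; the water relative to ground = (0.000, -0.300) m/s.
Velocity relative to ground = (0.521, -1.513) + (0.000, -0.300) = (0.521, -1.813) m/s.
Bearing = atan2(0.52, -1.81) = 163.97° clockwise from north.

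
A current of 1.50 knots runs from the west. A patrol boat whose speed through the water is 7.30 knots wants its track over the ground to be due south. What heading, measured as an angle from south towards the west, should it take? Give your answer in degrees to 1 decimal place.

The current pushes perpendicular to the desired track; the heading must have a component into the current equal to 1.50 knots: 7.30 sin θ = 1.50.
sin θ = 0.2055, so θ = 11.858°.

11.9°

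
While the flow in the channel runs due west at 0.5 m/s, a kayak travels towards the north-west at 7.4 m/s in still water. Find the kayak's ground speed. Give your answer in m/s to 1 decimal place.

Taking east as x and north as y: velocity relative to the water = (-5.233, 5.233) m/s; the water relative to ground = (-0.500, 0.000) m/s.
Velocity relative to ground = (-5.233, 5.233) + (-0.500, 0.000) = (-5.733, 5.233) m/s.
Speed = |(-5.733, 5.233)| = 7.762 m/s.

7.8 m/s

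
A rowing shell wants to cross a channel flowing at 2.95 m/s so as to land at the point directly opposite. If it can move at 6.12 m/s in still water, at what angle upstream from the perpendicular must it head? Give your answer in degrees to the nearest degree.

29°

To cancel the current, the upstream component of the rowing shell's velocity must equal the flow: 6.12 sin θ = 2.95.
sin θ = 2.95 / 6.12 = 0.4820.
θ = arcsin(0.4820) = 28.818°.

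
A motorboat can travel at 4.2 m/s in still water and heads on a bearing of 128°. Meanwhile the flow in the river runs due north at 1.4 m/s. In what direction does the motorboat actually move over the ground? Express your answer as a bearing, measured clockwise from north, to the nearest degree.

110°

Taking east as x and north as y: velocity relative to the water = (3.310, -2.586) m/s; the water relative to ground = (0.000, 1.400) m/s.
Velocity relative to ground = (3.310, -2.586) + (0.000, 1.400) = (3.310, -1.186) m/s.
Bearing = atan2(3.31, -1.19) = 109.71° clockwise from north.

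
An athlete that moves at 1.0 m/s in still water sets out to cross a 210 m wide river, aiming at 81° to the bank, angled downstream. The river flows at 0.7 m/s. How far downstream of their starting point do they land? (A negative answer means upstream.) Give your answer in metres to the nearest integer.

Perpendicular speed = 0.988 m/s; crossing time = 210 / 0.988 = 212.618 s.
Net downstream speed = 0.856 m/s.
Drift = 0.856 × 212.618 = 182.093 m (downstream).

182 m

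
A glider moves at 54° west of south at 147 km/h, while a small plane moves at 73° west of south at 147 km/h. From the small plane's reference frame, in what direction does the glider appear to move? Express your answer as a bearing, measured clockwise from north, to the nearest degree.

154°

Taking east as x and north as y: glider velocity = (-118.925, -86.404) km/h; small plane velocity = (-140.577, -42.979) km/h.
Velocity of glider relative to small plane = (-118.925, -86.404) − (-140.577, -42.979) = (21.651, -43.426) km/h.
Bearing = atan2(21.65, -43.43) = 153.50° clockwise from north.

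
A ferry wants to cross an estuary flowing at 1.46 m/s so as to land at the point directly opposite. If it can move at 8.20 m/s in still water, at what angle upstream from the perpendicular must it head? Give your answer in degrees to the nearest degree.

To cancel the current, the upstream component of the ferry's velocity must equal the flow: 8.20 sin θ = 1.46.
sin θ = 1.46 / 8.20 = 0.1780.
θ = arcsin(0.1780) = 10.256°.

10°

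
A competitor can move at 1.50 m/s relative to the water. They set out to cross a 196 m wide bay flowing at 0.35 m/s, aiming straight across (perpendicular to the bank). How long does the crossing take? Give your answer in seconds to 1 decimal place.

130.7 s

The component of the competitor's velocity perpendicular to the bank is 1.50 m/s.
The flow acts along the bank and has no component across it.
Time = 196 / 1.500 = 130.667 s.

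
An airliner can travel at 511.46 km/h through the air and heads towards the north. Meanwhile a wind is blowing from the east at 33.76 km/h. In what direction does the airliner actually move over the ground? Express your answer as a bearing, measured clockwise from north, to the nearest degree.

Taking east as x and north as y: velocity relative to the air = (0.000, 511.460) km/h; the air relative to ground = (-33.760, 0.000) km/h.
Velocity relative to ground = (0.000, 511.460) + (-33.760, 0.000) = (-33.760, 511.460) km/h.
Bearing = atan2(-33.76, 511.46) = 356.22° clockwise from north.

356°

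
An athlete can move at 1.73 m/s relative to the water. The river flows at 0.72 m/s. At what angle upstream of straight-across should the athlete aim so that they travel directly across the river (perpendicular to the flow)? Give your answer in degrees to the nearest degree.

25°

To cancel the current, the upstream component of the athlete's velocity must equal the flow: 1.73 sin θ = 0.72.
sin θ = 0.72 / 1.73 = 0.4162.
θ = arcsin(0.4162) = 24.594°.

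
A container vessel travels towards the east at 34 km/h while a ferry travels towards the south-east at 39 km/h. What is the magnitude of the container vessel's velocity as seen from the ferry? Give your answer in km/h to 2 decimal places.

28.32 km/h

Taking east as x and north as y: container vessel velocity = (34.000, 0.000) km/h; ferry velocity = (27.577, -27.577) km/h.
Velocity of container vessel relative to ferry = (34.000, 0.000) − (27.577, -27.577) = (6.423, 27.577) km/h.
Magnitude = |(6.423, 27.577)| = 28.315 km/h.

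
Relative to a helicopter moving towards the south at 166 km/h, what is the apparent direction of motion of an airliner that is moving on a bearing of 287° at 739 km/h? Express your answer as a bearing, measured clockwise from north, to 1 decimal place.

298.4°

Taking east as x and north as y: airliner velocity = (-706.709, 216.063) km/h; helicopter velocity = (0.000, -166.000) km/h.
Velocity of airliner relative to helicopter = (-706.709, 216.063) − (0.000, -166.000) = (-706.709, 382.063) km/h.
Bearing = atan2(-706.71, 382.06) = 298.40° clockwise from north.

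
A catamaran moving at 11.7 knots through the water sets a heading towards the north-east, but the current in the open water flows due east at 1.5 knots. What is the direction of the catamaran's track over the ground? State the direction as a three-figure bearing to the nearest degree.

Taking east as x and north as y: velocity relative to the water = (8.273, 8.273) knots; the water relative to ground = (1.500, 0.000) knots.
Velocity relative to ground = (8.273, 8.273) + (1.500, 0.000) = (9.773, 8.273) knots.
Bearing = atan2(9.77, 8.27) = 49.75° clockwise from north.

050°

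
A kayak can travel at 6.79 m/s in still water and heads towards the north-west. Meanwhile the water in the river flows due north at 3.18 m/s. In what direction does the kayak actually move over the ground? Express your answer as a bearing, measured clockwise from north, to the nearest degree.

Taking east as x and north as y: velocity relative to the water = (-4.801, 4.801) m/s; the water relative to ground = (0.000, 3.180) m/s.
Velocity relative to ground = (-4.801, 4.801) + (0.000, 3.180) = (-4.801, 7.981) m/s.
Bearing = atan2(-4.80, 7.98) = 328.97° clockwise from north.

329°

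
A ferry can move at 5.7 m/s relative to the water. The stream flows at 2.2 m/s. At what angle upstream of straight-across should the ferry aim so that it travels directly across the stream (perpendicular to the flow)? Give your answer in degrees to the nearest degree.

23°

To cancel the current, the upstream component of the ferry's velocity must equal the flow: 5.7 sin θ = 2.2.
sin θ = 2.2 / 5.7 = 0.3860.
θ = arcsin(0.3860) = 22.704°.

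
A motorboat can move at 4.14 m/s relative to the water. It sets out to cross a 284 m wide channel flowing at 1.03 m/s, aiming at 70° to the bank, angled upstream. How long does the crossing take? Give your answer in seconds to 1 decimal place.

73.0 s

The component of the motorboat's velocity perpendicular to the bank is 4.14 × sin 70° = 3.890 m/s.
Only the cross-stream component determines the crossing time; the current contributes nothing perpendicular to the bank.
Time = 284 / 3.890 = 73.002 s.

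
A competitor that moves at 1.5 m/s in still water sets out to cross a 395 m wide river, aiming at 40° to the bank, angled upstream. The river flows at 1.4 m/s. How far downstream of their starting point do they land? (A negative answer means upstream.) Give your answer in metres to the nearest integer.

Perpendicular speed = 0.964 m/s; crossing time = 395 / 0.964 = 409.674 s.
Net downstream speed = 0.251 m/s.
Drift = 0.251 × 409.674 = 102.801 m (downstream).

103 m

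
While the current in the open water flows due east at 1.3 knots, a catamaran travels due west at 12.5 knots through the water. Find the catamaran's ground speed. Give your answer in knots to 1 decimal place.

11.2 knots

Taking east as x and north as y: velocity relative to the water = (-12.500, 0.000) knots; the water relative to ground = (1.300, 0.000) knots.
Velocity relative to ground = (-12.500, 0.000) + (1.300, 0.000) = (-11.200, 0.000) knots.
Speed = |(-11.200, 0.000)| = 11.200 knots.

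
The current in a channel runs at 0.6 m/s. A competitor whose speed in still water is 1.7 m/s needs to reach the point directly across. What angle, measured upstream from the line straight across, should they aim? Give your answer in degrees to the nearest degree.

To cancel the current, the upstream component of the competitor's velocity must equal the flow: 1.7 sin θ = 0.6.
sin θ = 0.6 / 1.7 = 0.3529.
θ = arcsin(0.3529) = 20.667°.

21°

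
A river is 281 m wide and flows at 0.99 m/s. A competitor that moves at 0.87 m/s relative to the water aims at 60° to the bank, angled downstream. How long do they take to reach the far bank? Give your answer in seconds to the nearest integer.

The component of the competitor's velocity perpendicular to the bank is 0.87 × sin 60° = 0.753 m/s.
The current is parallel to the bank, so it does not affect the crossing time.
Time = 281 / 0.753 = 372.955 s.

373 s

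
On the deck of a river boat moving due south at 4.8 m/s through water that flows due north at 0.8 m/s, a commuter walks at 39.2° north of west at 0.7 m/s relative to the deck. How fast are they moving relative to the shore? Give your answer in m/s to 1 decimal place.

In east/north components (m/s): commuter relative to river boat = (-0.542, 0.442); river boat relative to water = (0.000, -4.800); water relative to ground = (0.000, 0.800).
Sum = (-0.542, -3.558) m/s.
Speed = |(-0.542, -3.558)| = 3.599 m/s.

3.6 m/s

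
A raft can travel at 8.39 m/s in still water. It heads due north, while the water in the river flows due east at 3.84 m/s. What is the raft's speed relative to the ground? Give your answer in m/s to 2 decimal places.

9.23 m/s

Taking east as x and north as y: velocity relative to the water = (0.000, 8.390) m/s; the water relative to ground = (3.840, 0.000) m/s.
Velocity relative to ground = (0.000, 8.390) + (3.840, 0.000) = (3.840, 8.390) m/s.
Speed = |(3.840, 8.390)| = 9.227 m/s.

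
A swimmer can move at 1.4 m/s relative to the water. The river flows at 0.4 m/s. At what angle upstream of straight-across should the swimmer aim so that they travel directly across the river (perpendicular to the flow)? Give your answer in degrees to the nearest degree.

17°

To cancel the current, the upstream component of the swimmer's velocity must equal the flow: 1.4 sin θ = 0.4.
sin θ = 0.4 / 1.4 = 0.2857.
θ = arcsin(0.2857) = 16.602°.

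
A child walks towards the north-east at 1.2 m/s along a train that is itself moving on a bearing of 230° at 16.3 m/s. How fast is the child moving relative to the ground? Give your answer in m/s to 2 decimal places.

15.10 m/s

Taking east as x and north as y: train velocity = (-12.487, -10.477) m/s; child velocity relative to train = (0.849, 0.849) m/s.
Velocity relative to ground = (-12.487, -10.477) + (0.849, 0.849) = (-11.638, -9.629) m/s.
Speed = |(-11.638, -9.629)| = 15.105 m/s.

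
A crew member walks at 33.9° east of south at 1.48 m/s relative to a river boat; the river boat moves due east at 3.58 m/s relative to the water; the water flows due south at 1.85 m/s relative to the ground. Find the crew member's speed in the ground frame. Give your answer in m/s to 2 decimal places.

5.37 m/s

In east/north components (m/s): crew member relative to river boat = (0.825, -1.228); river boat relative to water = (3.580, 0.000); water relative to ground = (0.000, -1.850).
Sum = (4.405, -3.078) m/s.
Speed = |(4.405, -3.078)| = 5.374 m/s.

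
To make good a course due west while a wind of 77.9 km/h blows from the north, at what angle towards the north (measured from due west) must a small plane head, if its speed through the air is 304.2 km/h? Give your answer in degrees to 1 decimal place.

The wind pushes perpendicular to the desired track; the heading must have a component into the wind equal to 77.9 km/h: 304.2 sin θ = 77.9.
sin θ = 0.2561, so θ = 14.838°.

14.8°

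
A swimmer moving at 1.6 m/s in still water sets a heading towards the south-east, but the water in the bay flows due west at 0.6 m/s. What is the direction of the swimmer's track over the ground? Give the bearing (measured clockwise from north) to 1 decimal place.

154.8°

Taking east as x and north as y: velocity relative to the water = (1.131, -1.131) m/s; the water relative to ground = (-0.600, 0.000) m/s.
Velocity relative to ground = (1.131, -1.131) + (-0.600, 0.000) = (0.531, -1.131) m/s.
Bearing = atan2(0.53, -1.13) = 154.84° clockwise from north.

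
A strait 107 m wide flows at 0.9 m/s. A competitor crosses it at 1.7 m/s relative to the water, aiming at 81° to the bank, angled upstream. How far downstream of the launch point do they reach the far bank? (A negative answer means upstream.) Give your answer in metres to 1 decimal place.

Perpendicular speed = 1.679 m/s; crossing time = 107 / 1.679 = 63.726 s.
Net downstream speed = 0.634 m/s.
Drift = 0.634 × 63.726 = 40.406 m (downstream).

40.4 m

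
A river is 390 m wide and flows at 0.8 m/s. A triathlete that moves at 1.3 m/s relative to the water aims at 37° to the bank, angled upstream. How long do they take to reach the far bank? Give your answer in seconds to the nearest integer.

The component of the triathlete's velocity perpendicular to the bank is 1.3 × sin 37° = 0.782 m/s.
Only the cross-stream component determines the crossing time; the current contributes nothing perpendicular to the bank.
Time = 390 / 0.782 = 498.492 s.

498 s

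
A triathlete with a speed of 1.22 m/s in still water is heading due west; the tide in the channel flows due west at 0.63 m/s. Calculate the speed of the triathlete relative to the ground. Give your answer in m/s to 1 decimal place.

1.9 m/s

Taking east as x and north as y: velocity relative to the water = (-1.220, 0.000) m/s; the water relative to ground = (-0.630, 0.000) m/s.
Velocity relative to ground = (-1.220, 0.000) + (-0.630, 0.000) = (-1.850, 0.000) m/s.
Speed = |(-1.850, 0.000)| = 1.850 m/s.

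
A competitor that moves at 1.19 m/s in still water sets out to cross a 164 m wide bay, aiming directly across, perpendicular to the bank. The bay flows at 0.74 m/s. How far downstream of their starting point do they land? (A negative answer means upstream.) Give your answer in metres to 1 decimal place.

Perpendicular speed = 1.190 m/s; crossing time = 164 / 1.190 = 137.815 s.
Net downstream speed = 0.740 m/s.
Drift = 0.740 × 137.815 = 101.983 m (downstream).

102.0 m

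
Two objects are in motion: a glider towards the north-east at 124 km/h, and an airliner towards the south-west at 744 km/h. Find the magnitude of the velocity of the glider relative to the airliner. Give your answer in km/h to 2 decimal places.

Taking east as x and north as y: glider velocity = (87.681, 87.681) km/h; airliner velocity = (-526.087, -526.087) km/h.
Velocity of glider relative to airliner = (87.681, 87.681) − (-526.087, -526.087) = (613.769, 613.769) km/h.
Magnitude = |(613.769, 613.769)| = 868.000 km/h.

868.00 km/h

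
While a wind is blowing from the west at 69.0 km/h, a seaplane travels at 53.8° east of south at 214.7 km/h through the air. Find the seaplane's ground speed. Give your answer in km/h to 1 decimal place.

273.4 km/h

Taking east as x and north as y: velocity relative to the air = (173.254, -126.803) km/h; the air relative to ground = (69.000, 0.000) km/h.
Velocity relative to ground = (173.254, -126.803) + (69.000, 0.000) = (242.254, -126.803) km/h.
Speed = |(242.254, -126.803)| = 273.434 km/h.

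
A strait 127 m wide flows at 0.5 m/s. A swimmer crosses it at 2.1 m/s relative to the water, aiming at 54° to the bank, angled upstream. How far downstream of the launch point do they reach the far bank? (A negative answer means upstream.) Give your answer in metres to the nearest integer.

Perpendicular speed = 1.699 m/s; crossing time = 127 / 1.699 = 74.753 s.
Net downstream speed = -0.734 m/s.
Drift = -0.734 × 74.753 = -54.895 m (upstream).

-55 m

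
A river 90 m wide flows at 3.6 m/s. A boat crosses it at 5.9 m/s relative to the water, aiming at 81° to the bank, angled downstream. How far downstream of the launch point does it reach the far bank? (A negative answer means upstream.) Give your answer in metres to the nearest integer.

Perpendicular speed = 5.827 m/s; crossing time = 90 / 5.827 = 15.444 s.
Net downstream speed = 4.523 m/s.
Drift = 4.523 × 15.444 = 69.854 m (downstream).

70 m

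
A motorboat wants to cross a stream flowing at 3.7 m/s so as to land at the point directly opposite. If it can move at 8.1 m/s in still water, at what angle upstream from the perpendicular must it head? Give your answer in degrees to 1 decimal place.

27.2°

To cancel the current, the upstream component of the motorboat's velocity must equal the flow: 8.1 sin θ = 3.7.
sin θ = 3.7 / 8.1 = 0.4568.
θ = arcsin(0.4568) = 27.180°.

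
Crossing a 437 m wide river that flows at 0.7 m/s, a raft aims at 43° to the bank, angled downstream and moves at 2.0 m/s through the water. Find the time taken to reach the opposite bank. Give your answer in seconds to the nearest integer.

The component of the raft's velocity perpendicular to the bank is 2.0 × sin 43° = 1.364 m/s.
The flow acts along the bank and has no component across it.
Time = 437 / 1.364 = 320.382 s.

320 s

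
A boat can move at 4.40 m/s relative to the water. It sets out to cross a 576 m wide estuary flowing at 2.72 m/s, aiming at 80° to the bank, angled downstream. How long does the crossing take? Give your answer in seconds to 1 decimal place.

132.9 s

The component of the boat's velocity perpendicular to the bank is 4.40 × sin 80° = 4.333 m/s.
The flow acts along the bank and has no component across it.
Time = 576 / 4.333 = 132.929 s.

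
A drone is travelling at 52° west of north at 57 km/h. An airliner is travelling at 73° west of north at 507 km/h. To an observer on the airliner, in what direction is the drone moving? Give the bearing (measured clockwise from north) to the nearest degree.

Taking east as x and north as y: drone velocity = (-44.917, 35.093) km/h; airliner velocity = (-484.847, 148.232) km/h.
Velocity of drone relative to airliner = (-44.917, 35.093) − (-484.847, 148.232) = (439.930, -113.140) km/h.
Bearing = atan2(439.93, -113.14) = 104.42° clockwise from north.

104°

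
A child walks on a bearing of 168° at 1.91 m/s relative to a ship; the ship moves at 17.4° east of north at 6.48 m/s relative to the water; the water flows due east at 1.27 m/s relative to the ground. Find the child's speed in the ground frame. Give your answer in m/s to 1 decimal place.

In east/north components (m/s): child relative to ship = (0.397, -1.868); ship relative to water = (1.938, 6.183); water relative to ground = (1.270, 0.000).
Sum = (3.605, 4.315) m/s.
Speed = |(3.605, 4.315)| = 5.623 m/s.

5.6 m/s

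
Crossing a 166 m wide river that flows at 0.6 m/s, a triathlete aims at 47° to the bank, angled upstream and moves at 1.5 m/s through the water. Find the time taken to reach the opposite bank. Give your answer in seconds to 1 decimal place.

151.3 s

The component of the triathlete's velocity perpendicular to the bank is 1.5 × sin 47° = 1.097 m/s.
The flow acts along the bank and has no component across it.
Time = 166 / 1.097 = 151.318 s.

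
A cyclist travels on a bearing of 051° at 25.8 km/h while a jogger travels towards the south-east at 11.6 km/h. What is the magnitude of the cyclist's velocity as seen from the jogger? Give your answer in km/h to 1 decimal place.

27.2 km/h

Taking east as x and north as y: cyclist velocity = (20.050, 16.236) km/h; jogger velocity = (8.202, -8.202) km/h.
Velocity of cyclist relative to jogger = (20.050, 16.236) − (8.202, -8.202) = (11.848, 24.439) km/h.
Magnitude = |(11.848, 24.439)| = 27.159 km/h.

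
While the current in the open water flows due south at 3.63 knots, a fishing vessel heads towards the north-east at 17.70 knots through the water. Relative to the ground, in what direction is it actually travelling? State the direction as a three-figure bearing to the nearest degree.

Taking east as x and north as y: velocity relative to the water = (12.516, 12.516) knots; the water relative to ground = (0.000, -3.630) knots.
Velocity relative to ground = (12.516, 12.516) + (0.000, -3.630) = (12.516, 8.886) knots.
Bearing = atan2(12.52, 8.89) = 54.63° clockwise from north.

055°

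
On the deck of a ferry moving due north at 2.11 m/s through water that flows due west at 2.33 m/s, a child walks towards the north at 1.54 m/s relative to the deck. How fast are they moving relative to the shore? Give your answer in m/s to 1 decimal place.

In east/north components (m/s): child relative to ferry = (0.000, 1.540); ferry relative to water = (0.000, 2.110); water relative to ground = (-2.330, 0.000).
Sum = (-2.330, 3.650) m/s.
Speed = |(-2.330, 3.650)| = 4.330 m/s.

4.3 m/s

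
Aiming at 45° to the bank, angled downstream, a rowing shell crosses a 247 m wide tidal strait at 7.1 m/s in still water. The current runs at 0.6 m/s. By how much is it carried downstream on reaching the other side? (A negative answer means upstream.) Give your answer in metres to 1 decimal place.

276.5 m

Perpendicular speed = 5.020 m/s; crossing time = 247 / 5.020 = 49.199 s.
Net downstream speed = 5.620 m/s.
Drift = 5.620 × 49.199 = 276.519 m (downstream).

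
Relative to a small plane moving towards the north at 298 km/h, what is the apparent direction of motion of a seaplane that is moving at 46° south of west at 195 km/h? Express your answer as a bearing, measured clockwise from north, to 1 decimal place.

197.2°

Taking east as x and north as y: seaplane velocity = (-135.458, -140.271) km/h; small plane velocity = (0.000, 298.000) km/h.
Velocity of seaplane relative to small plane = (-135.458, -140.271) − (0.000, 298.000) = (-135.458, -438.271) km/h.
Bearing = atan2(-135.46, -438.27) = 197.18° clockwise from north.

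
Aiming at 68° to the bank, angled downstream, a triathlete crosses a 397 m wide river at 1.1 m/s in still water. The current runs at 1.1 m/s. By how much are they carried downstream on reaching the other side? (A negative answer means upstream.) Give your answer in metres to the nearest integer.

589 m

Perpendicular speed = 1.020 m/s; crossing time = 397 / 1.020 = 389.253 s.
Net downstream speed = 1.512 m/s.
Drift = 1.512 × 389.253 = 588.577 m (downstream).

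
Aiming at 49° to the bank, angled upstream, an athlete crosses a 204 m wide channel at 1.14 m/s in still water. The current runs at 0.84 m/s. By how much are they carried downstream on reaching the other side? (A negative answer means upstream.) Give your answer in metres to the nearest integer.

Perpendicular speed = 0.860 m/s; crossing time = 204 / 0.860 = 237.108 s.
Net downstream speed = 0.092 m/s.
Drift = 0.092 × 237.108 = 21.836 m (downstream).

22 m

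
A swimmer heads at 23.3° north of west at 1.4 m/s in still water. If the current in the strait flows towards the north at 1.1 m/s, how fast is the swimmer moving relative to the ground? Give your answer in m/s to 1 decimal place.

2.1 m/s

Taking east as x and north as y: velocity relative to the water = (-1.286, 0.554) m/s; the water relative to ground = (0.000, 1.100) m/s.
Velocity relative to ground = (-1.286, 0.554) + (0.000, 1.100) = (-1.286, 1.654) m/s.
Speed = |(-1.286, 1.654)| = 2.095 m/s.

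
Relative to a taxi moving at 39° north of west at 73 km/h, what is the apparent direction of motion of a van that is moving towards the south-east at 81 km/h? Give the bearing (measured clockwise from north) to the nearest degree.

132°

Taking east as x and north as y: van velocity = (57.276, -57.276) km/h; taxi velocity = (-56.732, 45.940) km/h.
Velocity of van relative to taxi = (57.276, -57.276) − (-56.732, 45.940) = (114.007, -103.216) km/h.
Bearing = atan2(114.01, -103.22) = 132.16° clockwise from north.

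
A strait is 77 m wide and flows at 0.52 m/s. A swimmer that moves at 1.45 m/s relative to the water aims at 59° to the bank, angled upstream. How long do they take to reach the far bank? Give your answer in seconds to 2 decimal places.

61.95 s

The component of the swimmer's velocity perpendicular to the bank is 1.45 × sin 59° = 1.243 m/s.
Only the cross-stream component determines the crossing time; the current contributes nothing perpendicular to the bank.
Time = 77 / 1.243 = 61.952 s.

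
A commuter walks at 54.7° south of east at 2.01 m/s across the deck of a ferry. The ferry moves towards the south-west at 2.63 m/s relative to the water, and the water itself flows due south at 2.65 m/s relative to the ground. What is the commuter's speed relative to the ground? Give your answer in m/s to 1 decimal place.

In east/north components (m/s): commuter relative to ferry = (1.161, -1.640); ferry relative to water = (-1.860, -1.860); water relative to ground = (0.000, -2.650).
Sum = (-0.698, -6.150) m/s.
Speed = |(-0.698, -6.150)| = 6.190 m/s.

6.2 m/s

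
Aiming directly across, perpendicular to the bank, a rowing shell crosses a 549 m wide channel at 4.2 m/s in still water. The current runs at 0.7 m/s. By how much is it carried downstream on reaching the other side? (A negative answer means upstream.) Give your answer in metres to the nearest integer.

92 m

Perpendicular speed = 4.200 m/s; crossing time = 549 / 4.200 = 130.714 s.
Net downstream speed = 0.700 m/s.
Drift = 0.700 × 130.714 = 91.500 m (downstream).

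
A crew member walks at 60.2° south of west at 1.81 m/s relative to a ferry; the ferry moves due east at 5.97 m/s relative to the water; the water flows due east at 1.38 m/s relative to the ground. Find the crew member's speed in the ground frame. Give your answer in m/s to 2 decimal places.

In east/north components (m/s): crew member relative to ferry = (-0.900, -1.571); ferry relative to water = (5.970, 0.000); water relative to ground = (1.380, 0.000).
Sum = (6.450, -1.571) m/s.
Speed = |(6.450, -1.571)| = 6.639 m/s.

6.64 m/s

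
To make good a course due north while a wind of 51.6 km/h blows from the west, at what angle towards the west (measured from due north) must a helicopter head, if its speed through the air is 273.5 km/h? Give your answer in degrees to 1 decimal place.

10.9°

The wind pushes perpendicular to the desired track; the heading must have a component into the wind equal to 51.6 km/h: 273.5 sin θ = 51.6.
sin θ = 0.1887, so θ = 10.875°.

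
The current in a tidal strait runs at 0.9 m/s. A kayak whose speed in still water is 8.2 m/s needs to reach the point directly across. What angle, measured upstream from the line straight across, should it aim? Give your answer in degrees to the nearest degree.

6°

To cancel the current, the upstream component of the kayak's velocity must equal the flow: 8.2 sin θ = 0.9.
sin θ = 0.9 / 8.2 = 0.1098.
θ = arcsin(0.1098) = 6.301°.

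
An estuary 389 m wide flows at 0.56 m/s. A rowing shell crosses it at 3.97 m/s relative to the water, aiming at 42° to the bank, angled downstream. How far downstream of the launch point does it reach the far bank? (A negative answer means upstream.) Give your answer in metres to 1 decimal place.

514.0 m

Perpendicular speed = 2.656 m/s; crossing time = 389 / 2.656 = 146.436 s.
Net downstream speed = 3.510 m/s.
Drift = 3.510 × 146.436 = 514.032 m (downstream).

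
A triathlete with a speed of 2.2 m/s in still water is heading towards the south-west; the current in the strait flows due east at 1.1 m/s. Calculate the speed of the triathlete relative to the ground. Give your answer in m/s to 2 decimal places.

1.62 m/s

Taking east as x and north as y: velocity relative to the water = (-1.556, -1.556) m/s; the water relative to ground = (1.100, 0.000) m/s.
Velocity relative to ground = (-1.556, -1.556) + (1.100, 0.000) = (-0.456, -1.556) m/s.
Speed = |(-0.456, -1.556)| = 1.621 m/s.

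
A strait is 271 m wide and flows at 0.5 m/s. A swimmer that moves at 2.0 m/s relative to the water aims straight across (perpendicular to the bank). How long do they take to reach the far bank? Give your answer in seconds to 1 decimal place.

135.5 s

The component of the swimmer's velocity perpendicular to the bank is 2.0 m/s.
Only the cross-stream component determines the crossing time; the current contributes nothing perpendicular to the bank.
Time = 271 / 2.000 = 135.500 s.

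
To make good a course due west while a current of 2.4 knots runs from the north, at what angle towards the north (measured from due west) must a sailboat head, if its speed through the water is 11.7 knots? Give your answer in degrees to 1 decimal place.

11.8°

The current pushes perpendicular to the desired track; the heading must have a component into the current equal to 2.4 knots: 11.7 sin θ = 2.4.
sin θ = 0.2051, so θ = 11.837°.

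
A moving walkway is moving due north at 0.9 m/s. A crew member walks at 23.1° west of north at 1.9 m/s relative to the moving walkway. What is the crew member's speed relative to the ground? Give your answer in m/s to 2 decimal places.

2.75 m/s

Taking east as x and north as y: moving walkway velocity = (0.000, 0.900) m/s; crew member velocity relative to moving walkway = (-0.745, 1.748) m/s.
Velocity relative to ground = (0.000, 0.900) + (-0.745, 1.748) = (-0.745, 2.648) m/s.
Speed = |(-0.745, 2.648)| = 2.751 m/s.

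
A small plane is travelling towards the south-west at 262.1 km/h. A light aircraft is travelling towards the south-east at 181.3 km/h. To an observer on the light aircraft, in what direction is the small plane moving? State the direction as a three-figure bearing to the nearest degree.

260°

Taking east as x and north as y: small plane velocity = (-185.333, -185.333) km/h; light aircraft velocity = (128.198, -128.198) km/h.
Velocity of small plane relative to light aircraft = (-185.333, -185.333) − (128.198, -128.198) = (-313.531, -57.134) km/h.
Bearing = atan2(-313.53, -57.13) = 259.67° clockwise from north.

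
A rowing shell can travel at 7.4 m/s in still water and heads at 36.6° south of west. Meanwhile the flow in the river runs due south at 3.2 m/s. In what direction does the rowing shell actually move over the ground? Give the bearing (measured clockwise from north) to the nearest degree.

Taking east as x and north as y: velocity relative to the water = (-5.941, -4.412) m/s; the water relative to ground = (0.000, -3.200) m/s.
Velocity relative to ground = (-5.941, -4.412) + (0.000, -3.200) = (-5.941, -7.612) m/s.
Bearing = atan2(-5.94, -7.61) = 217.97° clockwise from north.

218°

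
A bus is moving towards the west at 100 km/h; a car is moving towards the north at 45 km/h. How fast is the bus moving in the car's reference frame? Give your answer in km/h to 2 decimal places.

Taking east as x and north as y: bus velocity = (-100.000, 0.000) km/h; car velocity = (0.000, 45.000) km/h.
Velocity of bus relative to car = (-100.000, 0.000) − (0.000, 45.000) = (-100.000, -45.000) km/h.
Magnitude = |(-100.000, -45.000)| = 109.659 km/h.

109.66 km/h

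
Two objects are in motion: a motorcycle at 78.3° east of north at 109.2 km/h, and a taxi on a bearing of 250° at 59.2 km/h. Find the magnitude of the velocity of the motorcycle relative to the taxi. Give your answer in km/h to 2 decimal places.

Taking east as x and north as y: motorcycle velocity = (106.931, 22.144) km/h; taxi velocity = (-55.630, -20.248) km/h.
Velocity of motorcycle relative to taxi = (106.931, 22.144) − (-55.630, -20.248) = (162.561, 42.392) km/h.
Magnitude = |(162.561, 42.392)| = 167.997 km/h.

168.00 km/h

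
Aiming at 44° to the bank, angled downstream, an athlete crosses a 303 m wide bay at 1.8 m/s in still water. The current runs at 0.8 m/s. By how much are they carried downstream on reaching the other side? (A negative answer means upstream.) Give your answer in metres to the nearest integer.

508 m

Perpendicular speed = 1.250 m/s; crossing time = 303 / 1.250 = 242.325 s.
Net downstream speed = 2.095 m/s.
Drift = 2.095 × 242.325 = 507.626 m (downstream).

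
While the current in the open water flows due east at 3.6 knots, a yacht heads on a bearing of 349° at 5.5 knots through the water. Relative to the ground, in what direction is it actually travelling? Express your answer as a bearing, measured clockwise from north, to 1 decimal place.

025.3°

Taking east as x and north as y: velocity relative to the water = (-1.049, 5.399) knots; the water relative to ground = (3.600, 0.000) knots.
Velocity relative to ground = (-1.049, 5.399) + (3.600, 0.000) = (2.551, 5.399) knots.
Bearing = atan2(2.55, 5.40) = 25.29° clockwise from north.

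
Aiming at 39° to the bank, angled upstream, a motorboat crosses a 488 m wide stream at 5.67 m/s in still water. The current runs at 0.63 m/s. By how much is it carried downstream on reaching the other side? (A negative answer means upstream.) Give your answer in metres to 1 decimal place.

-516.5 m

Perpendicular speed = 3.568 m/s; crossing time = 488 / 3.568 = 136.762 s.
Net downstream speed = -3.776 m/s.
Drift = -3.776 × 136.762 = -516.470 m (upstream).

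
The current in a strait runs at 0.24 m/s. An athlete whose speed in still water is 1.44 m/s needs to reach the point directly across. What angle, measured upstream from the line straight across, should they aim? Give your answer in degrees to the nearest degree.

To cancel the current, the upstream component of the athlete's velocity must equal the flow: 1.44 sin θ = 0.24.
sin θ = 0.24 / 1.44 = 0.1667.
θ = arcsin(0.1667) = 9.594°.

10°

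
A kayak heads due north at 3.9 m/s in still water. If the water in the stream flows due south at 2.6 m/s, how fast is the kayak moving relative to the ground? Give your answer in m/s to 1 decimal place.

1.3 m/s

Taking east as x and north as y: velocity relative to the water = (0.000, 3.900) m/s; the water relative to ground = (0.000, -2.600) m/s.
Velocity relative to ground = (0.000, 3.900) + (0.000, -2.600) = (0.000, 1.300) m/s.
Speed = |(0.000, 1.300)| = 1.300 m/s.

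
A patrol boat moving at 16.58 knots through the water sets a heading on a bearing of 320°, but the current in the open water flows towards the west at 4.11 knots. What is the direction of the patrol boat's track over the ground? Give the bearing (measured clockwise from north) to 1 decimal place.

Taking east as x and north as y: velocity relative to the water = (-10.657, 12.701) knots; the water relative to ground = (-4.110, 0.000) knots.
Velocity relative to ground = (-10.657, 12.701) + (-4.110, 0.000) = (-14.767, 12.701) knots.
Bearing = atan2(-14.77, 12.70) = 310.70° clockwise from north.

310.7°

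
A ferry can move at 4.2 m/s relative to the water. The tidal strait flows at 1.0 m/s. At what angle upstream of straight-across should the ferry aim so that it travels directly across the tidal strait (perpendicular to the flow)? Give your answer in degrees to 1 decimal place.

13.8°

To cancel the current, the upstream component of the ferry's velocity must equal the flow: 4.2 sin θ = 1.0.
sin θ = 1.0 / 4.2 = 0.2381.
θ = arcsin(0.2381) = 13.774°.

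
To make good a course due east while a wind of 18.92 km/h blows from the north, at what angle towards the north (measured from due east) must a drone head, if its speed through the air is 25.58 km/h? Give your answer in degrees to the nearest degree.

The wind pushes perpendicular to the desired track; the heading must have a component into the wind equal to 18.92 km/h: 25.58 sin θ = 18.92.
sin θ = 0.7396, so θ = 47.701°.

48°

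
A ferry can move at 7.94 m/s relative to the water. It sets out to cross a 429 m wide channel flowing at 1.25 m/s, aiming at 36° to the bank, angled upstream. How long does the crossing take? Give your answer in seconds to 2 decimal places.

The component of the ferry's velocity perpendicular to the bank is 7.94 × sin 36° = 4.667 m/s.
The flow acts along the bank and has no component across it.
Time = 429 / 4.667 = 91.922 s.

91.92 s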